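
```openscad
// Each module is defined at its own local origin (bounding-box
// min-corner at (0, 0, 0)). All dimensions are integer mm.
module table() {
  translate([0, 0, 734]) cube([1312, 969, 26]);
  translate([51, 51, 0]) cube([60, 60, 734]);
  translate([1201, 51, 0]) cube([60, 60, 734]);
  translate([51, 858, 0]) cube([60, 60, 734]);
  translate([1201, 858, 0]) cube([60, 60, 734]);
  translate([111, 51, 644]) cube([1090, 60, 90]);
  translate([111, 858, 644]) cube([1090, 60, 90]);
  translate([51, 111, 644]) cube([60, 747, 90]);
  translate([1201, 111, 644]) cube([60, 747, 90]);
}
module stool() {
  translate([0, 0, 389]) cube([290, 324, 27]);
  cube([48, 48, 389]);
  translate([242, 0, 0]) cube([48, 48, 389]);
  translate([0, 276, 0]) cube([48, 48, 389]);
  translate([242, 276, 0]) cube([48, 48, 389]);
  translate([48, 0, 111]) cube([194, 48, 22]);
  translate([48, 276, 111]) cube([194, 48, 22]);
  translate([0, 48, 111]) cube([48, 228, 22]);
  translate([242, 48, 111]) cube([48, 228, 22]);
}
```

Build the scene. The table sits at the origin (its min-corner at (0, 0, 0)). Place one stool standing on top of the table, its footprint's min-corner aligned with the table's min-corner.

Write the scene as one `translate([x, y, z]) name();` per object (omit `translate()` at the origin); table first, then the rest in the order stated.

table();
translate([0, 0, 760]) stool();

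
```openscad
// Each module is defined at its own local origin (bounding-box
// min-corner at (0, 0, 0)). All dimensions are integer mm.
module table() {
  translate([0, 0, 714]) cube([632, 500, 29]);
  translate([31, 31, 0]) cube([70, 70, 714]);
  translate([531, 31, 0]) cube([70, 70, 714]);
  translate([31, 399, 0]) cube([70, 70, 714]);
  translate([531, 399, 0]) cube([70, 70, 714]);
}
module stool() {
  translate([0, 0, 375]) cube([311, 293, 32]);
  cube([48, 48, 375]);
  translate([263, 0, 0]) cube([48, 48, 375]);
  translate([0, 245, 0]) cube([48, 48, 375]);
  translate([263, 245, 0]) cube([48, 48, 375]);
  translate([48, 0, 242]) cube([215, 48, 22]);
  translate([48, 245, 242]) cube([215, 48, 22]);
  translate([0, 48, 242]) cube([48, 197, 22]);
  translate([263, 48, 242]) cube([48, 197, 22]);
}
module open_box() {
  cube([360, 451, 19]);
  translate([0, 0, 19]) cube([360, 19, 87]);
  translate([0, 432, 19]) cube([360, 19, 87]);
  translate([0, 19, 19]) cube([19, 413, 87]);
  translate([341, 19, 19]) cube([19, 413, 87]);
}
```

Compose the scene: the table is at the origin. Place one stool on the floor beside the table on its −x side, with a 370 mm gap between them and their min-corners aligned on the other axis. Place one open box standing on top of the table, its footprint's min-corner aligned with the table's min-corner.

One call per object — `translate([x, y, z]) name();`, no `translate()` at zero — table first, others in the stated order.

table();
translate([-681, 0, 0]) stool();
translate([0, 0, 743]) open_box();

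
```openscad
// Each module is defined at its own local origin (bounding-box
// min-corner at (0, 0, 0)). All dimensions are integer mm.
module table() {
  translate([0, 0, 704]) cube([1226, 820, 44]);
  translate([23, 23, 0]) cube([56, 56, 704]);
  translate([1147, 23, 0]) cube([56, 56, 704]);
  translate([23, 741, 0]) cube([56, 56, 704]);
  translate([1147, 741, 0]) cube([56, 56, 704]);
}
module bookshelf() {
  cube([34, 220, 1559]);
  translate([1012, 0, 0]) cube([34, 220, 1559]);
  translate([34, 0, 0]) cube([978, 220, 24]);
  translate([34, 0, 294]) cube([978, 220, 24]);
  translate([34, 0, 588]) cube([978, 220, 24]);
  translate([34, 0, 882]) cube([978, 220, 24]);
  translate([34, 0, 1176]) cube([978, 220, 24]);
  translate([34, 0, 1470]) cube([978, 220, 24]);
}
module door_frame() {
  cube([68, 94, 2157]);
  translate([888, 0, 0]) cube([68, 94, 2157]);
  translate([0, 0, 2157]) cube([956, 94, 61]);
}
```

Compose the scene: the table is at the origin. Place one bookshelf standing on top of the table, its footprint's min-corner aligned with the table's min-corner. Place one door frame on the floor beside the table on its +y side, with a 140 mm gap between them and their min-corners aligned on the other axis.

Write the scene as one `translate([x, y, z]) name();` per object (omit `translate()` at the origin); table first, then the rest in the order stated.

table();
translate([0, 0, 748]) bookshelf();
translate([0, 960, 0]) door_frame();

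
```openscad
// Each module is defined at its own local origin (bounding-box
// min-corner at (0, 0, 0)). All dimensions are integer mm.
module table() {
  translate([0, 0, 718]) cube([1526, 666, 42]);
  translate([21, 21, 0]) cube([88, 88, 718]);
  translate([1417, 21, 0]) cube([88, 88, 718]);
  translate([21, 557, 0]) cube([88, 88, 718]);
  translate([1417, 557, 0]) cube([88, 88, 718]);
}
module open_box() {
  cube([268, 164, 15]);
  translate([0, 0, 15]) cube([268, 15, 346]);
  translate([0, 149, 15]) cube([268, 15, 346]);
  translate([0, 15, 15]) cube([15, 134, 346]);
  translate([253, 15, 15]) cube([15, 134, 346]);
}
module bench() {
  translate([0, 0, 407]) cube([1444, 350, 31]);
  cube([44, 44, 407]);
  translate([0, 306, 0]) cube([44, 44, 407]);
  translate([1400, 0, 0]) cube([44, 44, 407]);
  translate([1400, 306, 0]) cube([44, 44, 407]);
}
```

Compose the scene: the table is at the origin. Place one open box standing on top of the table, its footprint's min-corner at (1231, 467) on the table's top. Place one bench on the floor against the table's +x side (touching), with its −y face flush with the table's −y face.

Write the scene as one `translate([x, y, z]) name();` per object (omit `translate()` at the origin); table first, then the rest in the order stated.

table();
translate([1231, 467, 760]) open_box();
translate([1526, 0, 0]) bench();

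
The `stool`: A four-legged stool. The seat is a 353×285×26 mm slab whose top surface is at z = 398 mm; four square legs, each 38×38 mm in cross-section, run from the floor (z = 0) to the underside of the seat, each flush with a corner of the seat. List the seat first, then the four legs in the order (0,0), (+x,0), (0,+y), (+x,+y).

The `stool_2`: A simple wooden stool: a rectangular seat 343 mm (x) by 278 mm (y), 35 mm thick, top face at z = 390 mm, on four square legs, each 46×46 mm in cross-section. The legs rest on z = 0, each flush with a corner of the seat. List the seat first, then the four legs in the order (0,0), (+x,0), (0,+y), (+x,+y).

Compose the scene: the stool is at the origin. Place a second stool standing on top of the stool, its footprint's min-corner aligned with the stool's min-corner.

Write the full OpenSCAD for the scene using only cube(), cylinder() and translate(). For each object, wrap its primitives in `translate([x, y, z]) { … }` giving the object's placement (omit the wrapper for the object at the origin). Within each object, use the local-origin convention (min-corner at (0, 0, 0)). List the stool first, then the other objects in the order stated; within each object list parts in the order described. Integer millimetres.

translate([0, 0, 372]) cube([353, 285, 26]);
cube([38, 38, 372]);
translate([315, 0, 0]) cube([38, 38, 372]);
translate([0, 247, 0]) cube([38, 38, 372]);
translate([315, 247, 0]) cube([38, 38, 372]);
translate([0, 0, 398]) {
  translate([0, 0, 355]) cube([343, 278, 35]);
  cube([46, 46, 355]);
  translate([297, 0, 0]) cube([46, 46, 355]);
  translate([0, 232, 0]) cube([46, 46, 355]);
  translate([297, 232, 0]) cube([46, 46, 355]);
}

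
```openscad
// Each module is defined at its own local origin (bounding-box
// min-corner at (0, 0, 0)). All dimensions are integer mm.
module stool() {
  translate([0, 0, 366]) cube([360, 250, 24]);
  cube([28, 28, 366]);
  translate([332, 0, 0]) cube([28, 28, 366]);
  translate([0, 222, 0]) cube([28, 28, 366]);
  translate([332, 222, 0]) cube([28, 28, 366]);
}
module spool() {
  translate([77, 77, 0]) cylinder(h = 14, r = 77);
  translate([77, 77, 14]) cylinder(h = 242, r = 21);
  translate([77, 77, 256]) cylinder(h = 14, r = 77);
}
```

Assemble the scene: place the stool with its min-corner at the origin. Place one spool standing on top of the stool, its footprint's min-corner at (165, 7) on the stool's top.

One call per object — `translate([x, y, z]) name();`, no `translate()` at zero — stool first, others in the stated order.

stool();
translate([165, 7, 390]) spool();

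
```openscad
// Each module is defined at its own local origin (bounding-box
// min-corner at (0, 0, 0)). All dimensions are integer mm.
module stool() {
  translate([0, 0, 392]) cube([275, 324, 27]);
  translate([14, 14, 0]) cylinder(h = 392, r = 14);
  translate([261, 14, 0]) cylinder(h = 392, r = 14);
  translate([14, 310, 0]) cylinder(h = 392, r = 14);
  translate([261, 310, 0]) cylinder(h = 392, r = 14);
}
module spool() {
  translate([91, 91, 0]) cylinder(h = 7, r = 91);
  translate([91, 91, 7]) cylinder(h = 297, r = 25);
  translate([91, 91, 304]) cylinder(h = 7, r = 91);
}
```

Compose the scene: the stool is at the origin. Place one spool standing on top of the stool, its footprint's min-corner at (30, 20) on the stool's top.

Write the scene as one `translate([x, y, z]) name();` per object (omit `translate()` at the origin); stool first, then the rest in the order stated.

stool();
translate([30, 20, 419]) spool();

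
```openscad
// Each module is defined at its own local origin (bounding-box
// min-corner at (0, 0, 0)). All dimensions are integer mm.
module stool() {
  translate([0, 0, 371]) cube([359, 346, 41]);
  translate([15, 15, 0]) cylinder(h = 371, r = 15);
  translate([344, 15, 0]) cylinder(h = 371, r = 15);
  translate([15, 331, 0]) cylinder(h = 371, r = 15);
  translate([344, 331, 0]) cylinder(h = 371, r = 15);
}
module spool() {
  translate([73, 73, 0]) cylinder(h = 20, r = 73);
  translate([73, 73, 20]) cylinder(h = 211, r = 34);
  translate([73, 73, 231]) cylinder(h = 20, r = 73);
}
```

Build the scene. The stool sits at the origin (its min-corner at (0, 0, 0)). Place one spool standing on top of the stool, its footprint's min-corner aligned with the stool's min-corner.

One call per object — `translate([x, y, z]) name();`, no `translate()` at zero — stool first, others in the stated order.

stool();
translate([0, 0, 412]) spool();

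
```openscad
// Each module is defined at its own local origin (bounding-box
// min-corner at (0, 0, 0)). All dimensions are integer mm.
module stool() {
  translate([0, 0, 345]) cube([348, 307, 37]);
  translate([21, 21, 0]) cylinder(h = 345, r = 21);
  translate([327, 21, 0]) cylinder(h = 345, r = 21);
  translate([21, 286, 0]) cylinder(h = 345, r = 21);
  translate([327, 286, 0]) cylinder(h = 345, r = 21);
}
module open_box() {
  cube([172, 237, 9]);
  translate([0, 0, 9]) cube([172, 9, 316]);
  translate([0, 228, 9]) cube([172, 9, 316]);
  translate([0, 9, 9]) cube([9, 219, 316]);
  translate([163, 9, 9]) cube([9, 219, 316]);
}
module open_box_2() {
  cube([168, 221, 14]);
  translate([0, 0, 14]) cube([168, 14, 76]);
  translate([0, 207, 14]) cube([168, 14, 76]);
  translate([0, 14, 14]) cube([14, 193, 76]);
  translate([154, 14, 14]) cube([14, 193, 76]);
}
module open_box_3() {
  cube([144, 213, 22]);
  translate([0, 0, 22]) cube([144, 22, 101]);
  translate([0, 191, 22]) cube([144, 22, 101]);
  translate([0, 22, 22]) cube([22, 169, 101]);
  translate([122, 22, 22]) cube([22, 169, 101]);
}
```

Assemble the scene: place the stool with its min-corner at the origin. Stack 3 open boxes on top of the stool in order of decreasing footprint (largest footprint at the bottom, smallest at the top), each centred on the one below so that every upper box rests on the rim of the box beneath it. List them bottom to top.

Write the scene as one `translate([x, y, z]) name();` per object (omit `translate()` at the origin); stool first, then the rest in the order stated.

stool();
translate([88, 35, 382]) open_box();
translate([90, 43, 707]) open_box_2();
translate([102, 47, 797]) open_box_3();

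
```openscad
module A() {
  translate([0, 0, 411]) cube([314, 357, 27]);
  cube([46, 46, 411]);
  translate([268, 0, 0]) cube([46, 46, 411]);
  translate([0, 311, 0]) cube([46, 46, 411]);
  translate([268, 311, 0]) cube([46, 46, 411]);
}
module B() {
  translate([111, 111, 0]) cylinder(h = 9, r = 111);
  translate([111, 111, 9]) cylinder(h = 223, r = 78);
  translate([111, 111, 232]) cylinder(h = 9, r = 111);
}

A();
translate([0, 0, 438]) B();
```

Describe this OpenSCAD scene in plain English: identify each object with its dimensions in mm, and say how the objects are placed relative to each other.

A is a four-legged stool. The seat is 314×357 mm, 27 mm thick, top at z = 438 mm. It stands on four square legs, each 46×46 mm in cross-section, from z = 0 to the seat underside, each flush with a corner of the seat.

B is a spool: two coaxial disc flanges of radius 111 mm and thickness 9 mm, joined by a core cylinder of radius 78 mm and height 223 mm. The lower flange rests on z = 0 and the three cylinders share a vertical axis.

The spool is on top of the stool.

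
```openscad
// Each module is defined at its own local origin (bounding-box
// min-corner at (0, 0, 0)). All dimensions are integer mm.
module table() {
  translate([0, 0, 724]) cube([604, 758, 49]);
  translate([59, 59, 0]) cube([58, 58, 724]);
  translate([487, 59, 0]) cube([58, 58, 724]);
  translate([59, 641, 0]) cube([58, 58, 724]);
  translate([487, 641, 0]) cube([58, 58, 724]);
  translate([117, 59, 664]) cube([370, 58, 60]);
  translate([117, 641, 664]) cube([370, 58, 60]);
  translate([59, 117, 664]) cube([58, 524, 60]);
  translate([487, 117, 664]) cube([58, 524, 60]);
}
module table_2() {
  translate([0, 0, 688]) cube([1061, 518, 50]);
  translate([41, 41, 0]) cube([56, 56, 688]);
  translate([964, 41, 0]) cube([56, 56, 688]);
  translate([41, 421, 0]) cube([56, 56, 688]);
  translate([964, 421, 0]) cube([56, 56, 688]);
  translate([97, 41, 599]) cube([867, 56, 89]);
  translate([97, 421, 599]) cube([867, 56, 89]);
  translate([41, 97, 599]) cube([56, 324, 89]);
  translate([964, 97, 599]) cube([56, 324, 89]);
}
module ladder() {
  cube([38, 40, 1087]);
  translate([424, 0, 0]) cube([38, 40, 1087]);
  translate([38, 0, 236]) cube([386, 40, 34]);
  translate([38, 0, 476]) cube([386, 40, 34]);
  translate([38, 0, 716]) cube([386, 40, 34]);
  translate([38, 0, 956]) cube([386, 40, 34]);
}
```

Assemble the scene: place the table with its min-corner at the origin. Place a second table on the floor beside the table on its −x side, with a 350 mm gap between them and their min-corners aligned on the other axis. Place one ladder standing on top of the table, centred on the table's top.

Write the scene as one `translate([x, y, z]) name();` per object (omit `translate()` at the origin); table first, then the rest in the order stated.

table();
translate([-1411, 0, 0]) table_2();
translate([71, 359, 773]) ladder();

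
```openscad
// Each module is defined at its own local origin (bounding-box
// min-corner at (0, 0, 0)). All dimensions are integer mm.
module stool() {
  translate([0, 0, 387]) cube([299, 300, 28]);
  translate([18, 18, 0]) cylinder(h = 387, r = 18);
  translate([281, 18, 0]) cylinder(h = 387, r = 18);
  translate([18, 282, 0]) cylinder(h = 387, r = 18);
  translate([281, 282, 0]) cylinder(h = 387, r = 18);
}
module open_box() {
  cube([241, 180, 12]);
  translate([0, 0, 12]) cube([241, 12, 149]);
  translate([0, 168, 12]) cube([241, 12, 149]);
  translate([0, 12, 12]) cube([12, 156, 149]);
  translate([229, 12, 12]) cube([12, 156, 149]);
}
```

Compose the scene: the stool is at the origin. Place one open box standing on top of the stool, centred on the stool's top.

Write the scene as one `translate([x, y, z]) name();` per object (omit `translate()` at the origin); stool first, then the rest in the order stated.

stool();
translate([29, 60, 415]) open_box();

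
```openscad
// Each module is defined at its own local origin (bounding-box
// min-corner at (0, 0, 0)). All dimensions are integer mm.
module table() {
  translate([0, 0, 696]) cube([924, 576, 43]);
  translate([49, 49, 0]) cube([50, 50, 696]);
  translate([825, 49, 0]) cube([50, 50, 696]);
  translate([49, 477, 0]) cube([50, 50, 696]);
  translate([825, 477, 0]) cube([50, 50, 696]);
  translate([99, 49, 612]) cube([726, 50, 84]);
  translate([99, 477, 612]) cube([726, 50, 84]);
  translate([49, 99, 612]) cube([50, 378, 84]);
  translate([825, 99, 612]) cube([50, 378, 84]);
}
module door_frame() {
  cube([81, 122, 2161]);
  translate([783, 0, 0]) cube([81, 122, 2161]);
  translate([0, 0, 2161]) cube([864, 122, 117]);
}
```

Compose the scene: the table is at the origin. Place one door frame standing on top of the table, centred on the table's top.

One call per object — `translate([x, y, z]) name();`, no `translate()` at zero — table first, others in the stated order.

table();
translate([30, 227, 739]) door_frame();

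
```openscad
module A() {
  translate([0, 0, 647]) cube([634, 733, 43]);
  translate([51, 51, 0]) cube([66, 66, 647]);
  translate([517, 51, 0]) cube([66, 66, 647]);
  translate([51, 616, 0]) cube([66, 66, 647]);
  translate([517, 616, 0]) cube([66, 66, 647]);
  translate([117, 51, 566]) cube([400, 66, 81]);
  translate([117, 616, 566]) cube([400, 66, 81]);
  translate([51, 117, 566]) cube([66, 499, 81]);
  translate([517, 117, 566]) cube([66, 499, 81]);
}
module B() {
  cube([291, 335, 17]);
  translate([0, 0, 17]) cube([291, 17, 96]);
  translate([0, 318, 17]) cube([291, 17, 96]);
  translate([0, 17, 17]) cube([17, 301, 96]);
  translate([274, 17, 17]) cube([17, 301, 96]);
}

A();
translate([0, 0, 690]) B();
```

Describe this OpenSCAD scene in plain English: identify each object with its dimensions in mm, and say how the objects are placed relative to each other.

A is a table with a 634×733 mm rectangular top, 43 mm thick, top surface at z = 690 mm, supported by four 66×66 mm square legs, each inset 51 mm from the nearest pair of top edges, running from the floor. Four apron rails, 66 mm thick and 81 mm tall, run between adjacent legs with their top edges flush with the underside of the top and their outer faces flush with the legs' outer faces.

B is an open storage box with external size 291×335×113 mm and wall thickness 17 mm (the base is also 17 mm thick). The base covers the whole footprint; the four walls stand on the base, with the y-facing walls full-width and the x-facing walls fitting between their inner faces.

The open box is on top of the table.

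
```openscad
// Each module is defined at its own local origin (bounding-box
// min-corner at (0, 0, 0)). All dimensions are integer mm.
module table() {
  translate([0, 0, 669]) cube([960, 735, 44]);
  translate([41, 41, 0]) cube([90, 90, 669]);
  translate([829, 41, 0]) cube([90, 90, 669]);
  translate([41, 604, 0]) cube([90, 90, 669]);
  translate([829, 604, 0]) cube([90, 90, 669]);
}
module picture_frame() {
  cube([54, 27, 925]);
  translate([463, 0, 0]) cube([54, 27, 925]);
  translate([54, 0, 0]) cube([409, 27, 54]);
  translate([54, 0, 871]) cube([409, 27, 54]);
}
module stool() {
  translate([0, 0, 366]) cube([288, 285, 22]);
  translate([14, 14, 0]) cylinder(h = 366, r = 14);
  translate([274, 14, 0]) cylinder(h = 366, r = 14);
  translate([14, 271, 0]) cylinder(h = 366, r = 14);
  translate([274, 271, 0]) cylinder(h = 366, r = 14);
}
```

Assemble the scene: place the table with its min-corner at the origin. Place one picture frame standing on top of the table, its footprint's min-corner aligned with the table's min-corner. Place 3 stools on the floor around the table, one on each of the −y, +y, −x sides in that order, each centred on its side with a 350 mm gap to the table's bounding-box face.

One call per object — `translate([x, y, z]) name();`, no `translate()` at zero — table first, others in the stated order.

table();
translate([0, 0, 713]) picture_frame();
translate([336, -635, 0]) stool();
translate([336, 1085, 0]) stool();
translate([-638, 225, 0]) stool();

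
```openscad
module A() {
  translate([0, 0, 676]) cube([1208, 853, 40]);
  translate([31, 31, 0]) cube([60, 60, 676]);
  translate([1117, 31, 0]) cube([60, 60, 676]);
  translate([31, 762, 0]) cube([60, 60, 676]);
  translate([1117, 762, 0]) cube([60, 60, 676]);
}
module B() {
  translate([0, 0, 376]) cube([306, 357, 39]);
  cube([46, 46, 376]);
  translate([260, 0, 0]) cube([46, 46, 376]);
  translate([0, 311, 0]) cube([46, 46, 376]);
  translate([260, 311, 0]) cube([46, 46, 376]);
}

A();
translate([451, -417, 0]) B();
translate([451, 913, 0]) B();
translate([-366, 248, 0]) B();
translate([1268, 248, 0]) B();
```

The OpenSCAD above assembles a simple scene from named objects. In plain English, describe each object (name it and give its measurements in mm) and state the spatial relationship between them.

A is a table: top 1208 mm (x) × 853 mm (y), 40 mm thick, upper face at z = 716 mm, on four 60×60 mm square legs, each inset 31 mm from the nearest pair of top edges, running from z = 0 to the bottom of the top.

B is a simple wooden stool: a rectangular seat 306 mm (x) by 357 mm (y), 39 mm thick, top face at z = 415 mm, on four square legs, each 46×46 mm in cross-section. The legs rest on z = 0, each flush with a corner of the seat.

Four stools sit around the table at the −y, +y, −x, +x sides.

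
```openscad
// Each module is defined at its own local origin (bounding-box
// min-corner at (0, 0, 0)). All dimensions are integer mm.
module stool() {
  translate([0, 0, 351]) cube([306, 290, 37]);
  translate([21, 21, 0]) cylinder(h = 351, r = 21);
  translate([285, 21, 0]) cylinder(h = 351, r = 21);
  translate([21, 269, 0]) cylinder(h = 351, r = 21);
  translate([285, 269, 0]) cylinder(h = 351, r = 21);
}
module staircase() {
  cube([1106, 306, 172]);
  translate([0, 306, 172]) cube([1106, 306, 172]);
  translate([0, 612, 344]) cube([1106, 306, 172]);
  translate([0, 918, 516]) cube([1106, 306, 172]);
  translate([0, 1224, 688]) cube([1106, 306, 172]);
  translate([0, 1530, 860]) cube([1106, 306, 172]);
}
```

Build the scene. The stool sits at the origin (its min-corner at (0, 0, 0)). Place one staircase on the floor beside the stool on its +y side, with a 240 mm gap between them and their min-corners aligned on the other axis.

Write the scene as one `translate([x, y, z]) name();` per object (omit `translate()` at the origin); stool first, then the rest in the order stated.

stool();
translate([0, 530, 0]) staircase();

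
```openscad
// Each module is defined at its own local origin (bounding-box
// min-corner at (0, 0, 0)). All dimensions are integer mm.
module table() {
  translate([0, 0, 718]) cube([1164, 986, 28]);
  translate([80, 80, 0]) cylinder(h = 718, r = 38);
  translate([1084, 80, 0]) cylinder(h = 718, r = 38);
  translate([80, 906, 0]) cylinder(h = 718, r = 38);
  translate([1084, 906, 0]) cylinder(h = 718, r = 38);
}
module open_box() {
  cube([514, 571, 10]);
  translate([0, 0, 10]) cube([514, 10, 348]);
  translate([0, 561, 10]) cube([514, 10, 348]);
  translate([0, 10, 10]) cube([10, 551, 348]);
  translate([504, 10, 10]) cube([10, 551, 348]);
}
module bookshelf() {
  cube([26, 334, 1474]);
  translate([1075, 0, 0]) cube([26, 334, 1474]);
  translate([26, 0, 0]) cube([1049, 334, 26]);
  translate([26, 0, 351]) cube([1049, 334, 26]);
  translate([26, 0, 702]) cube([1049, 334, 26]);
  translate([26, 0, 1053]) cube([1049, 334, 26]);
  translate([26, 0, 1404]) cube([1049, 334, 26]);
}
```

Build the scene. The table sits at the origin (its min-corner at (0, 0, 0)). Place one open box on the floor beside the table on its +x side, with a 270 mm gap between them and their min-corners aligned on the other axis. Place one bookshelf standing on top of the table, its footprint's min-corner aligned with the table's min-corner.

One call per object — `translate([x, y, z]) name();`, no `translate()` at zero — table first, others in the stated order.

table();
translate([1434, 0, 0]) open_box();
translate([0, 0, 746]) bookshelf();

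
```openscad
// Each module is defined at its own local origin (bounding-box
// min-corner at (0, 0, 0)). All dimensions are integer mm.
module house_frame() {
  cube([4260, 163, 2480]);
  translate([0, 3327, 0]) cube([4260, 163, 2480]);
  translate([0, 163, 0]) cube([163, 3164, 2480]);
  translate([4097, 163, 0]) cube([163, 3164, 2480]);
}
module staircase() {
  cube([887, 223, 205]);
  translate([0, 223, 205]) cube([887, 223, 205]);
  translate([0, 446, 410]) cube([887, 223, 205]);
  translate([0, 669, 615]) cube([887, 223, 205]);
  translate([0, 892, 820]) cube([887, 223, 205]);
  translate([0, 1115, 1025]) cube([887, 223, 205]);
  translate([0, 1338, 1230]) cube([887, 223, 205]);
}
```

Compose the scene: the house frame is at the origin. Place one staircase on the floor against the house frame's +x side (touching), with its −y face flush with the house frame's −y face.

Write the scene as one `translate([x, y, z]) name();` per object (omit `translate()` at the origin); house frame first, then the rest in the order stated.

house_frame();
translate([4260, 0, 0]) staircase();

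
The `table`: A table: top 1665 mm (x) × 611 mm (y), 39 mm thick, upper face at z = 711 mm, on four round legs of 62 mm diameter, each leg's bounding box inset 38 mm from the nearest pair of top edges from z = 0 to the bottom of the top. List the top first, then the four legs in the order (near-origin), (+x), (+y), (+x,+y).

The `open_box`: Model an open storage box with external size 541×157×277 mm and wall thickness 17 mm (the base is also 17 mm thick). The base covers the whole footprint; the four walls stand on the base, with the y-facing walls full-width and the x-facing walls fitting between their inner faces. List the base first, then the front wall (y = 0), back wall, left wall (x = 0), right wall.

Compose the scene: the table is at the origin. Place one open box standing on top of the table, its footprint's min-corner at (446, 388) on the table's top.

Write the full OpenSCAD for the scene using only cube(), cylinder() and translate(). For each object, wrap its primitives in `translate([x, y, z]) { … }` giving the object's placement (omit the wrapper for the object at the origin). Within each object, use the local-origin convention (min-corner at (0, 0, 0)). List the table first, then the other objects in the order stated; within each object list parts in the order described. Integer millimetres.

translate([0, 0, 672]) cube([1665, 611, 39]);
translate([69, 69, 0]) cylinder(h = 672, r = 31);
translate([1596, 69, 0]) cylinder(h = 672, r = 31);
translate([69, 542, 0]) cylinder(h = 672, r = 31);
translate([1596, 542, 0]) cylinder(h = 672, r = 31);
translate([446, 388, 711]) {
  cube([541, 157, 17]);
  translate([0, 0, 17]) cube([541, 17, 260]);
  translate([0, 140, 17]) cube([541, 17, 260]);
  translate([0, 17, 17]) cube([17, 123, 260]);
  translate([524, 17, 17]) cube([17, 123, 260]);
}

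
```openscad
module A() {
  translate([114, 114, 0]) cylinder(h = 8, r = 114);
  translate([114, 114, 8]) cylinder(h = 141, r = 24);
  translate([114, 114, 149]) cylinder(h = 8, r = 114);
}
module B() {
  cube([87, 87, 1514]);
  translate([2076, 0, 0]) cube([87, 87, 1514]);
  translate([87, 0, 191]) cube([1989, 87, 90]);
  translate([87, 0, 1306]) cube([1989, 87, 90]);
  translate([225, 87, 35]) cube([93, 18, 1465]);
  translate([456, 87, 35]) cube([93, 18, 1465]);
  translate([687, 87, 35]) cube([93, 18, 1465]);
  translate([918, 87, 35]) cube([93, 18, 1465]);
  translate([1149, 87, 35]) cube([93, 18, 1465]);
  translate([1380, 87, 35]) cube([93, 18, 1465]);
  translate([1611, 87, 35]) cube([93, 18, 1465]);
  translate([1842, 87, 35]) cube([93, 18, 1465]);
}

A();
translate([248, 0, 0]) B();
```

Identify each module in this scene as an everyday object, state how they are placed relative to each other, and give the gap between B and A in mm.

The fence section's nearest face is 20 mm from the spool's +x face.

A is a spool. B is a fence section. The fence section is on the floor beside the spool on its +x side. The gap between the fence section and the spool is 20 mm.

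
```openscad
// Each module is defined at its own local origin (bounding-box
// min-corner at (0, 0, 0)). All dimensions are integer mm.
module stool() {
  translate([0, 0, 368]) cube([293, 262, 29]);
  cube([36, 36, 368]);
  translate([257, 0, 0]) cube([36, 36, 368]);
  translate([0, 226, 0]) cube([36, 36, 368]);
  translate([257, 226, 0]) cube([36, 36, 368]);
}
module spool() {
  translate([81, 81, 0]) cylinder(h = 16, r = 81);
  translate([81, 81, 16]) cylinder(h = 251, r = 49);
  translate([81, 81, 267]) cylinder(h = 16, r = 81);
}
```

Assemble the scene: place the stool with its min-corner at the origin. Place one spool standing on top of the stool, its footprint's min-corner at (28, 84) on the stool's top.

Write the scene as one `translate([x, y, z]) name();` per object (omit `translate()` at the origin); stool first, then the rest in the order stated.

stool();
translate([28, 84, 397]) spool();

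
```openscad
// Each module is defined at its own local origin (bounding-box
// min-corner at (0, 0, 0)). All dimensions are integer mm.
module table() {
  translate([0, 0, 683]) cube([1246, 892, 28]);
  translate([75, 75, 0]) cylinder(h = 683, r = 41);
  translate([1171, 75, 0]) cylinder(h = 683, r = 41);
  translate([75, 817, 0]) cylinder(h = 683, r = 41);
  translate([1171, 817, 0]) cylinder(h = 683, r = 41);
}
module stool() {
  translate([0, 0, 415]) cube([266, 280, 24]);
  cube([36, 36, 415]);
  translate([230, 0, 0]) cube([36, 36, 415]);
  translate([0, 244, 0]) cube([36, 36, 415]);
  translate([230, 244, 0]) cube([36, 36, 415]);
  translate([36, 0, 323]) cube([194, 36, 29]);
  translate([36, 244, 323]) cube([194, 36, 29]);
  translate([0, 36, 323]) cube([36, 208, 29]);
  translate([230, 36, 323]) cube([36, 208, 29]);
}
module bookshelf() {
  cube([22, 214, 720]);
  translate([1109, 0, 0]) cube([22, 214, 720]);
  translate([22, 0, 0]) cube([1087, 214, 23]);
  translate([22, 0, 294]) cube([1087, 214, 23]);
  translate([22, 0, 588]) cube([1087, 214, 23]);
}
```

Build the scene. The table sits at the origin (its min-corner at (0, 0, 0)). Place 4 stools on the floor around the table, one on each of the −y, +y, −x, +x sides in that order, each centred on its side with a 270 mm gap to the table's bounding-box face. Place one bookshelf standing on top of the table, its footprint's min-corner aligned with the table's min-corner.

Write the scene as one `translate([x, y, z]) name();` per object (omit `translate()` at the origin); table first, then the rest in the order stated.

table();
translate([490, -550, 0]) stool();
translate([490, 1162, 0]) stool();
translate([-536, 306, 0]) stool();
translate([1516, 306, 0]) stool();
translate([0, 0, 711]) bookshelf();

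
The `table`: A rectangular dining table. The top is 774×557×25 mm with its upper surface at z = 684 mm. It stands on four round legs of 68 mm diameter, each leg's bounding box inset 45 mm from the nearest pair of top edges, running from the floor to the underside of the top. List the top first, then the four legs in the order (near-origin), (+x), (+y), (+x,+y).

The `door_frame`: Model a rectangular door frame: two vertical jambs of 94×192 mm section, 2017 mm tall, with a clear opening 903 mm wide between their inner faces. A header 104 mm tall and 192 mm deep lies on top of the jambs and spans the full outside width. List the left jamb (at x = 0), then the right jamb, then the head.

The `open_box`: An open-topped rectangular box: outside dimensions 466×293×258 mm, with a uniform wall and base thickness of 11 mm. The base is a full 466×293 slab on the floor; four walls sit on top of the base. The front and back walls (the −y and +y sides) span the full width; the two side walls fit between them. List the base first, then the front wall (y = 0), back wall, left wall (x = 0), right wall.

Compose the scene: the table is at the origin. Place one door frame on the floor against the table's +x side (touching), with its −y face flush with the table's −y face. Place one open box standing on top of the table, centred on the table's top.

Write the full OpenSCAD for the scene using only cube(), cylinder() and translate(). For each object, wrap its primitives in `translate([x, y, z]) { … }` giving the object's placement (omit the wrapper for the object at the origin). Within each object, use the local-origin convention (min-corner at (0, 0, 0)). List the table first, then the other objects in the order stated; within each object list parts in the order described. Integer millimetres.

translate([0, 0, 659]) cube([774, 557, 25]);
translate([79, 79, 0]) cylinder(h = 659, r = 34);
translate([695, 79, 0]) cylinder(h = 659, r = 34);
translate([79, 478, 0]) cylinder(h = 659, r = 34);
translate([695, 478, 0]) cylinder(h = 659, r = 34);
translate([774, 0, 0]) {
  cube([94, 192, 2017]);
  translate([997, 0, 0]) cube([94, 192, 2017]);
  translate([0, 0, 2017]) cube([1091, 192, 104]);
}
translate([154, 132, 684]) {
  cube([466, 293, 11]);
  translate([0, 0, 11]) cube([466, 11, 247]);
  translate([0, 282, 11]) cube([466, 11, 247]);
  translate([0, 11, 11]) cube([11, 271, 247]);
  translate([455, 11, 11]) cube([11, 271, 247]);
}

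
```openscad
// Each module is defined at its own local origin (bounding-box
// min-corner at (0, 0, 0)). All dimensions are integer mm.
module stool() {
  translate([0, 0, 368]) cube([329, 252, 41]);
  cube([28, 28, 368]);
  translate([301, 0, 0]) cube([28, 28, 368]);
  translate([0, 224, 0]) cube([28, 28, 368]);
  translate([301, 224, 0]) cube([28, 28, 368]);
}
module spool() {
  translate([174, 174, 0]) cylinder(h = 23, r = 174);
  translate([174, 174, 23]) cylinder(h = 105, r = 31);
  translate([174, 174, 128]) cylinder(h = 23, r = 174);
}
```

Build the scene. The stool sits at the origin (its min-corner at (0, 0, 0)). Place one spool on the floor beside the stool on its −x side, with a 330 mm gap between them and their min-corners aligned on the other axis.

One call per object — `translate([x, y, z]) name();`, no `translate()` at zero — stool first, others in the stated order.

stool();
translate([-678, 0, 0]) spool();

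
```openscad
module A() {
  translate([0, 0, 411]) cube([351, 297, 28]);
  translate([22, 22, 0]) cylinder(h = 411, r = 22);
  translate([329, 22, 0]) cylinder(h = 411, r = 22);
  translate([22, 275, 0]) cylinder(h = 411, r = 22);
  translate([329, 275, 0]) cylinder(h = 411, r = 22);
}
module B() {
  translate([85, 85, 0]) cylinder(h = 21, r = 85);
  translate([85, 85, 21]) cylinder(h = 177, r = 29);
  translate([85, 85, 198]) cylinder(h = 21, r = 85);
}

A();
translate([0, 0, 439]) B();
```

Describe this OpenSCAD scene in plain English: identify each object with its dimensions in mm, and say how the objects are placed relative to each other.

A is a four-legged stool. The seat is a 351×297×28 mm slab whose top surface is at z = 439 mm; four round legs, each 44 mm in diameter, run from the floor (z = 0) to the underside of the seat, each leg's axis is inset half a diameter from the nearest pair of seat edges (so the leg's bounding box is flush with the corner).

B is a spool: two coaxial disc flanges of radius 85 mm and thickness 21 mm, joined by a core cylinder of radius 29 mm and height 177 mm. The lower flange rests on z = 0 and the three cylinders share a vertical axis.

The spool is on top of the stool.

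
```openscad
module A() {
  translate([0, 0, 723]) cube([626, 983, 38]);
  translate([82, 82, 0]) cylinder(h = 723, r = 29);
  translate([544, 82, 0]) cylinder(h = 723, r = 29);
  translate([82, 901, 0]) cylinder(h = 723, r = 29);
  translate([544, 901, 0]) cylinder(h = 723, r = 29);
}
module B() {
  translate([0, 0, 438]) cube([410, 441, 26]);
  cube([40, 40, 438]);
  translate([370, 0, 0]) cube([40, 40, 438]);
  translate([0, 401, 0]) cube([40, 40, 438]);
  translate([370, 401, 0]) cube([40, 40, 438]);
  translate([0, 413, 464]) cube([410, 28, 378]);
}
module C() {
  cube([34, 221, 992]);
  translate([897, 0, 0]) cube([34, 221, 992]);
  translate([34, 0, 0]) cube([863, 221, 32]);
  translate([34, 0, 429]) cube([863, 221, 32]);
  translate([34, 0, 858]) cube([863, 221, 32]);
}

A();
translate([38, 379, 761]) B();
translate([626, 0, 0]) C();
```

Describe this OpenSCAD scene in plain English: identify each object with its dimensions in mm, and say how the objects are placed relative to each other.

A is a table: top 626 mm (x) × 983 mm (y), 38 mm thick, upper face at z = 761 mm, on four round legs of 58 mm diameter, each leg's bounding box inset 53 mm from the nearest pair of top edges, running from z = 0 to the bottom of the top.

B is a chair. The seat is a 410×441×26 mm slab with its top at z = 464 mm, on four 40×40 mm corner legs (flush with the seat edges, standing on z = 0). A flat backrest 28 mm thick, 378 mm tall, spans the full seat width and rises from the seat top along its +y edge, rear face flush with the rear of the seat.

C is a bookshelf 931 mm wide overall, 221 mm deep and 992 mm tall. The two sides are 34 mm thick vertical panels. 3 horizontal shelves of 32 mm thickness span between the inner faces of the sides; the lowest shelf sits on the floor and shelves are stacked with a clear vertical gap of 397 mm between each pair.

The chair is on top of the table. The bookshelf is against the table's +x side, with their −y faces flush.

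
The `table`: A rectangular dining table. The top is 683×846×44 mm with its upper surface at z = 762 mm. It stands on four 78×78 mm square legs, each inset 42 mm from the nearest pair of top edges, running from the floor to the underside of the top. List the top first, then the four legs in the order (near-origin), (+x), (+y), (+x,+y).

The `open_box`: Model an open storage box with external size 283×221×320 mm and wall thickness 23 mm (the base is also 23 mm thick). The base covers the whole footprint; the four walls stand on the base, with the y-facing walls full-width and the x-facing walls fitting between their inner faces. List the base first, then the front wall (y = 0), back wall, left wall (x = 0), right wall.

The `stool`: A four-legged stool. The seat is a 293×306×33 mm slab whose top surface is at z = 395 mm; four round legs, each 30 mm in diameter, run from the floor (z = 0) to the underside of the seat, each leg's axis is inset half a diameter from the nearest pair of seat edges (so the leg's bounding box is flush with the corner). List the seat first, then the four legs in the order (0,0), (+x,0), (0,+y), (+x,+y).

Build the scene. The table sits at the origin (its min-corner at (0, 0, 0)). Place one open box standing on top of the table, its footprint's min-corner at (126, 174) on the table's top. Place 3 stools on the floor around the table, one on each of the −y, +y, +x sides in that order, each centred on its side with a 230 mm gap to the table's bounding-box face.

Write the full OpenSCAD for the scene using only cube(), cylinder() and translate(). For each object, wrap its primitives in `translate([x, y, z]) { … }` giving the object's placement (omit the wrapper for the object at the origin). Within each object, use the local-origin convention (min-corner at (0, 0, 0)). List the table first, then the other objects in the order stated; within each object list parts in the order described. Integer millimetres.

translate([0, 0, 718]) cube([683, 846, 44]);
translate([42, 42, 0]) cube([78, 78, 718]);
translate([563, 42, 0]) cube([78, 78, 718]);
translate([42, 726, 0]) cube([78, 78, 718]);
translate([563, 726, 0]) cube([78, 78, 718]);
translate([126, 174, 762]) {
  cube([283, 221, 23]);
  translate([0, 0, 23]) cube([283, 23, 297]);
  translate([0, 198, 23]) cube([283, 23, 297]);
  translate([0, 23, 23]) cube([23, 175, 297]);
  translate([260, 23, 23]) cube([23, 175, 297]);
}
translate([195, -536, 0]) {
  translate([0, 0, 362]) cube([293, 306, 33]);
  translate([15, 15, 0]) cylinder(h = 362, r = 15);
  translate([278, 15, 0]) cylinder(h = 362, r = 15);
  translate([15, 291, 0]) cylinder(h = 362, r = 15);
  translate([278, 291, 0]) cylinder(h = 362, r = 15);
}
translate([195, 1076, 0]) {
  translate([0, 0, 362]) cube([293, 306, 33]);
  translate([15, 15, 0]) cylinder(h = 362, r = 15);
  translate([278, 15, 0]) cylinder(h = 362, r = 15);
  translate([15, 291, 0]) cylinder(h = 362, r = 15);
  translate([278, 291, 0]) cylinder(h = 362, r = 15);
}
translate([913, 270, 0]) {
  translate([0, 0, 362]) cube([293, 306, 33]);
  translate([15, 15, 0]) cylinder(h = 362, r = 15);
  translate([278, 15, 0]) cylinder(h = 362, r = 15);
  translate([15, 291, 0]) cylinder(h = 362, r = 15);
  translate([278, 291, 0]) cylinder(h = 362, r = 15);
}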